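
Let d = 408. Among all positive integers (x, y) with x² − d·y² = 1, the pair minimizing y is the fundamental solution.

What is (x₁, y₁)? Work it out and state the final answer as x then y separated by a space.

101 5

√408 = [20; 5,40, …], period ℓ=2 (even) → k=1
a_0=20:  p_0=20·1+0=20,  q_0=20·0+1=1
a_1=5:  p_1=5·20+1=101,  q_1=5·1+0=5
fundamental: x₁=101, y₁=5  (since 10201 − 408·25 = 1)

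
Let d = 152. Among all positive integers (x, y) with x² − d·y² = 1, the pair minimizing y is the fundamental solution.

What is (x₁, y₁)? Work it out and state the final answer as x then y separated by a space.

[12; 3,24] for √152; ℓ=2 ⇒ convergent index 1
i=0: a=12 ⇒ p=12, q=1
i=1: a=3 ⇒ p=37, q=3
(x₁, y₁) = (37, 3);  37² − 152·3² = 1 ✓

37 3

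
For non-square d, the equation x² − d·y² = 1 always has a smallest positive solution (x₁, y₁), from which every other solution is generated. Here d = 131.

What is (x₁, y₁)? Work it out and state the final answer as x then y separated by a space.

d=131: √d = [11; 2,4,11,4,2,22] (ℓ=6, even), read p_5/q_5
i=0: a=11 ⇒ p=11, q=1
…
i=2: a=4 ⇒ p=103, q=9
…
i=4: a=4 ⇒ p=4727, q=413
i=5: a=2 ⇒ p=10610, q=927
→ (10610, 927).  Check: 10610²=112572100, 131·927²=112572099, difference 1.

10610 927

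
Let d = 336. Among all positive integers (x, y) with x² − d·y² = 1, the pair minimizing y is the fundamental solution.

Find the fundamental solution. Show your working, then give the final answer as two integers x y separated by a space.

[18; 3,36] for √336; ℓ=2 ⇒ convergent index 1
k=0  a_k=18  p_k/q_k = 18/1
k=1  a_k=3  p_k/q_k = 55/3
→ (55, 3).  Check: 55²=3025, 336·3²=3024, difference 1.

55 3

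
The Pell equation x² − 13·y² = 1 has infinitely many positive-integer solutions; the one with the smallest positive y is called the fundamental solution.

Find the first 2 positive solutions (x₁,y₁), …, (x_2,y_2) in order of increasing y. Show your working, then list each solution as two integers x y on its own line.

[3; 1,1,1,1,6] for √13; ℓ=5 ⇒ convergent index 9
i=0: a=3 ⇒ p=3, q=1
i=1: a=1 ⇒ p=4, q=1
i=2: a=1 ⇒ p=7, q=2
i=3: a=1 ⇒ p=11, q=3
…
i=5: a=6 ⇒ p=119, q=33
…
i=8: a=1 ⇒ p=393, q=109
i=9: a=1 ⇒ p=649, q=180
(x₁, y₁) = (649, 180);  649² − 13·180² = 1 ✓
(x_2, y_2) = (649·649 + 13·180·180, 649·180 + 180·649) = (842401, 233640)

649 180
842401 233640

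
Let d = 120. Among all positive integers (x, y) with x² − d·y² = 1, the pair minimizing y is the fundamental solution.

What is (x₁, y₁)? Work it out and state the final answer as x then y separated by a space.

√120 = [10; 1,20, …], period ℓ=2 (even) → k=1
i=0: a=10 ⇒ p=10, q=1
i=1: a=1 ⇒ p=11, q=1
(x₁, y₁) = (11, 1);  11² − 120·1² = 1 ✓

11 1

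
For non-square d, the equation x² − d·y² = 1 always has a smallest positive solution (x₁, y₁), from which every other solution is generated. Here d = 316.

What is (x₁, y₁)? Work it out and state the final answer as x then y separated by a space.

12799 720

[17; 1,3,2,8,2,3,1,34] for √316; ℓ=8 ⇒ convergent index 7
k=0  a_k=17  p_k/q_k = 17/1
k=1  a_k=1  p_k/q_k = 18/1
k=2  a_k=3  p_k/q_k = 71/4
k=3  a_k=2  p_k/q_k = 160/9
…
k=5  a_k=2  p_k/q_k = 2862/161
k=6  a_k=3  p_k/q_k = 9937/559
k=7  a_k=1  p_k/q_k = 12799/720
→ (12799, 720).  Check: 12799²=163814401, 316·720²=163814400, difference 1.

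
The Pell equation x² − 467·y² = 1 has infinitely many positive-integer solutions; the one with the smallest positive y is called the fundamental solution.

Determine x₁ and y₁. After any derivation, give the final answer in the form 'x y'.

√467 → a₀=21, period (1,1,1,1,3,…,1,1,42); ℓ=14 even so k=13
i=0: a=21 ⇒ p=21, q=1
…
i=4: a=1 ⇒ p=108, q=5
i=5: a=3 ⇒ p=389, q=18
…
i=8: a=3 ⇒ p=82767, q=3830
…
i=12: a=1 ⇒ p=991929, q=45901
i=13: a=1 ⇒ p=1625626, q=75225
→ (1625626, 75225).  Check: 1625626²=2642659891876, 467·75225²=2642659891875, difference 1.

1625626 75225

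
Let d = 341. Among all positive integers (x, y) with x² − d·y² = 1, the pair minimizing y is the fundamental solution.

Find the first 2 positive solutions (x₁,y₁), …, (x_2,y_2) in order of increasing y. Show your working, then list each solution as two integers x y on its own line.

10626551 575460
225847172311201 12230310076920

[18; 2,6,1,8,2,…,6,2,36] for √341; ℓ=14 ⇒ convergent index 13
step 0: (18, 1)  from 18·(1,0) + (0,1)
…
step 2: (240, 13)  from 6·(37,2) + (18,1)
…
step 4: (2456, 133)  from 8·(277,15) + (240,13)
step 5: (5189, 281)  from 2·(2456,133) + (277,15)
step 6: (7645, 414)  from 1·(5189,281) + (2456,133)
step 7: (20479, 1109)  from 2·(7645,414) + (5189,281)
…
step 10: (641940, 34763)  from 8·(76727,4155) + (28124,1523)
step 11: (718667, 38918)  from 1·(641940,34763) + (76727,4155)
step 12: (4953942, 268271)  from 6·(718667,38918) + (641940,34763)
step 13: (10626551, 575460)  from 2·(4953942,268271) + (718667,38918)
fundamental: x₁=10626551, y₁=575460  (since 112923586155601 − 341·331154211600 = 1)
(x_2, y_2) = (10626551·10626551 + 341·575460·575460, 10626551·575460 + 575460·10626551) = (225847172311201, 12230310076920)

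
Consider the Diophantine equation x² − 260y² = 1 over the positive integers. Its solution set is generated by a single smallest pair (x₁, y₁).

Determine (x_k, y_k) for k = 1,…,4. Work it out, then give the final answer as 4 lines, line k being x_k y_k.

129 8
33281 2064
8586369 532504
2215249921 137383968

d=260: √d = [16; 8,32] (ℓ=2, even), read p_1/q_1
i=0: a=16 ⇒ p=16, q=1
i=1: a=8 ⇒ p=129, q=8
(x₁, y₁) = (129, 8);  129² − 260·8² = 1 ✓
(x_2, y_2) = (129·129 + 260·8·8, 129·8 + 8·129) = (33281, 2064)
(x_3, y_3) = (129·33281 + 260·8·2064, 129·2064 + 8·33281) = (8586369, 532504)
(x_4, y_4) = (129·8586369 + 260·8·532504, 129·532504 + 8·8586369) = (2215249921, 137383968)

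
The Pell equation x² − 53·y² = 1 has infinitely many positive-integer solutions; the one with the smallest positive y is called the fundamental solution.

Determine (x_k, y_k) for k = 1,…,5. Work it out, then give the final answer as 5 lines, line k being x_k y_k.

66249 9100
8777860001 1205731800
1163048894346249 159757052027300
154101652394311440001 21167489878307463600
20418160737778428282906249 2804650073736225260045500

[7; 3,1,1,3,14] for √53; ℓ=5 ⇒ convergent index 9
k=0  a_k=7  p_k/q_k = 7/1
…
k=2  a_k=1  p_k/q_k = 29/4
…
k=5  a_k=14  p_k/q_k = 2599/357
k=6  a_k=3  p_k/q_k = 7979/1096
k=7  a_k=1  p_k/q_k = 10578/1453
k=8  a_k=1  p_k/q_k = 18557/2549
k=9  a_k=3  p_k/q_k = 66249/9100
fundamental: x₁=66249, y₁=9100  (since 4388930001 − 53·82810000 = 1)
n=2: (66249,9100)∘(66249,9100) = (66249·66249+53·9100·9100, 66249·9100+9100·66249) = (8777860001,1205731800)
n=3: (8777860001,1205731800)∘(66249,9100) = (66249·8777860001+53·9100·1205731800, 66249·1205731800+9100·8777860001) = (1163048894346249,159757052027300)
n=4: (1163048894346249,159757052027300)∘(66249,9100) = (66249·1163048894346249+53·9100·159757052027300, 66249·159757052027300+9100·1163048894346249) = (154101652394311440001,21167489878307463600)
n=5: (154101652394311440001,21167489878307463600)∘(66249,9100) = (66249·154101652394311440001+53·9100·21167489878307463600, 66249·21167489878307463600+9100·154101652394311440001) = (20418160737778428282906249,2804650073736225260045500)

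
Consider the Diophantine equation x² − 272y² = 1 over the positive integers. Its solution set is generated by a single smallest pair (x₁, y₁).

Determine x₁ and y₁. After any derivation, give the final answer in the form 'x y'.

33 2

√272 → a₀=16, period (2,32); ℓ=2 even so k=1
i=0: a=16 ⇒ p=16, q=1
i=1: a=2 ⇒ p=33, q=2
→ (33, 2).  Check: 33²=1089, 272·2²=1088, difference 1.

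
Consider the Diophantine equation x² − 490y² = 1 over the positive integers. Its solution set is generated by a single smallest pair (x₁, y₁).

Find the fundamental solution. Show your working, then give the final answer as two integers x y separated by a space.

√490 → a₀=22, period (7,2,1,4,4,4,1,2,7,44); ℓ=10 even so k=9
a_0=22:  p_0=22·1+0=22,  q_0=22·0+1=1
a_1=7:  p_1=7·22+1=155,  q_1=7·1+0=7
…
a_7=1:  p_7=1·40708+9607=50315,  q_7=1·1839+434=2273
a_8=2:  p_8=2·50315+40708=141338,  q_8=2·2273+1839=6385
a_9=7:  p_9=7·141338+50315=1039681,  q_9=7·6385+2273=46968
(x₁, y₁) = (1039681, 46968);  1039681² − 490·46968² = 1 ✓

1039681 46968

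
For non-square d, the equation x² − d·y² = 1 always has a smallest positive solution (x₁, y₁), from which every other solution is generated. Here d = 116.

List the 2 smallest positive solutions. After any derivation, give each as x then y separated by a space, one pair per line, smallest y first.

√116 = [10; 1,3,2,1,4,1,2,3,1,20, …], period ℓ=10 (even) → k=9
i=0: a=10 ⇒ p=10, q=1
i=1: a=1 ⇒ p=11, q=1
i=2: a=3 ⇒ p=43, q=4
i=3: a=2 ⇒ p=97, q=9
i=4: a=1 ⇒ p=140, q=13
i=5: a=4 ⇒ p=657, q=61
…
i=8: a=3 ⇒ p=7550, q=701
i=9: a=1 ⇒ p=9801, q=910
→ (9801, 910).  Check: 9801²=96059601, 116·910²=96059600, difference 1.
(9801+910√116)^2 = 192119201 + 17837820√116

9801 910
192119201 17837820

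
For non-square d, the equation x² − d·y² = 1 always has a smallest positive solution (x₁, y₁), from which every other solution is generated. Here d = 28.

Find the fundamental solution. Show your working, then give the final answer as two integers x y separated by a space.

[5; 3,2,3,10] for √28; ℓ=4 ⇒ convergent index 3
a_0=5:  p_0=5·1+0=5,  q_0=5·0+1=1
a_1=3:  p_1=3·5+1=16,  q_1=3·1+0=3
a_2=2:  p_2=2·16+5=37,  q_2=2·3+1=7
a_3=3:  p_3=3·37+16=127,  q_3=3·7+3=24
fundamental: x₁=127, y₁=24  (since 16129 − 28·576 = 1)

127 24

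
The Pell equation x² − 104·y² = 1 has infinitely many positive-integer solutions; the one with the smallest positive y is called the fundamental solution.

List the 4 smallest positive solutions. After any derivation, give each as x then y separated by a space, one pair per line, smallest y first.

51 5
5201 510
530451 52015
54100801 5305020

[10; 5,20] for √104; ℓ=2 ⇒ convergent index 1
k=0  a_k=10  p_k/q_k = 10/1
k=1  a_k=5  p_k/q_k = 51/5
(x₁, y₁) = (51, 5);  51² − 104·5² = 1 ✓
(x_2, y_2) = (51·51 + 104·5·5, 51·5 + 5·51) = (5201, 510)
(x_3, y_3) = (51·5201 + 104·5·510, 51·510 + 5·5201) = (530451, 52015)
(x_4, y_4) = (51·530451 + 104·5·52015, 51·52015 + 5·530451) = (54100801, 5305020)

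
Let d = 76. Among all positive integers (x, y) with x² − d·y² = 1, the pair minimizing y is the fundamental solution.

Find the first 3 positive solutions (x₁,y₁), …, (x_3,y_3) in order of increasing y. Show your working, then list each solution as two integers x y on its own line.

57799 6630
6681448801 766414740
772362118440199 88596011107890

√76 = [8; 1,2,1,1,5,4,5,1,1,2,1,16, …], period ℓ=12 (even) → k=11
a_0=8:  p_0=8·1+0=8,  q_0=8·0+1=1
a_1=1:  p_1=1·8+1=9,  q_1=1·1+0=1
a_2=2:  p_2=2·9+8=26,  q_2=2·1+1=3
…
a_4=1:  p_4=1·35+26=61,  q_4=1·4+3=7
a_5=5:  p_5=5·61+35=340,  q_5=5·7+4=39
…
a_7=5:  p_7=5·1421+340=7445,  q_7=5·163+39=854
a_8=1:  p_8=1·7445+1421=8866,  q_8=1·854+163=1017
a_9=1:  p_9=1·8866+7445=16311,  q_9=1·1017+854=1871
a_10=2:  p_10=2·16311+8866=41488,  q_10=2·1871+1017=4759
a_11=1:  p_11=1·41488+16311=57799,  q_11=1·4759+1871=6630
(x₁, y₁) = (57799, 6630);  57799² − 76·6630² = 1 ✓
(57799+6630√76)^2 = 6681448801 + 766414740√76
(57799+6630√76)^3 = 772362118440199 + 88596011107890√76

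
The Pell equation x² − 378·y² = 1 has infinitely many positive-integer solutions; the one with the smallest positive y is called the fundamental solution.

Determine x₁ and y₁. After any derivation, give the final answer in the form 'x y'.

8749 450

√378 = [19; 2,3,1,4,1,3,2,38, …], period ℓ=8 (even) → k=7
a_0=19:  p_0=19·1+0=19,  q_0=19·0+1=1
a_1=2:  p_1=2·19+1=39,  q_1=2·1+0=2
…
a_3=1:  p_3=1·136+39=175,  q_3=1·7+2=9
…
a_6=3:  p_6=3·1011+836=3869,  q_6=3·52+43=199
a_7=2:  p_7=2·3869+1011=8749,  q_7=2·199+52=450
fundamental: x₁=8749, y₁=450  (since 76545001 − 378·202500 = 1)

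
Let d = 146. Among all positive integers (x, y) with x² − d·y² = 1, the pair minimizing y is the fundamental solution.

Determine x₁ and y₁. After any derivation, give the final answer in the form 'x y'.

145 12

√146 = [12; 12,24, …], period ℓ=2 (even) → k=1
k=0  a_k=12  p_k/q_k = 12/1
k=1  a_k=12  p_k/q_k = 145/12
fundamental: x₁=145, y₁=12  (since 21025 − 146·144 = 1)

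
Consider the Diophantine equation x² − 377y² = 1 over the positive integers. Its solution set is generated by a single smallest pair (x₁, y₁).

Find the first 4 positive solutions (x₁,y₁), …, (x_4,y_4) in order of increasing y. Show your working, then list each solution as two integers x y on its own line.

233 12
108577 5592
50596649 2605860
23577929857 1214325168

d=377: √d = [19; 2,2,2,38] (ℓ=4, even), read p_3/q_3
k=0  a_k=19  p_k/q_k = 19/1
…
k=2  a_k=2  p_k/q_k = 97/5
k=3  a_k=2  p_k/q_k = 233/12
→ (233, 12).  Check: 233²=54289, 377·12²=54288, difference 1.
(x_2, y_2) = (233·233 + 377·12·12, 233·12 + 12·233) = (108577, 5592)
(x_3, y_3) = (233·108577 + 377·12·5592, 233·5592 + 12·108577) = (50596649, 2605860)
(x_4, y_4) = (233·50596649 + 377·12·2605860, 233·2605860 + 12·50596649) = (23577929857, 1214325168)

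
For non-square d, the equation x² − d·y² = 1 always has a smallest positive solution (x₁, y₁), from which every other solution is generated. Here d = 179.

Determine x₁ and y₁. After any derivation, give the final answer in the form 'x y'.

[13; 2,1,1,1,3,…,1,2,26] for √179; ℓ=14 ⇒ convergent index 13
step 0: (13, 1)  from 13·(1,0) + (0,1)
step 1: (27, 2)  from 2·(13,1) + (1,0)
step 2: (40, 3)  from 1·(27,2) + (13,1)
step 3: (67, 5)  from 1·(40,3) + (27,2)
step 4: (107, 8)  from 1·(67,5) + (40,3)
step 5: (388, 29)  from 3·(107,8) + (67,5)
step 6: (2047, 153)  from 5·(388,29) + (107,8)
…
step 8: (137042, 10243)  from 5·(26999,2018) + (2047,153)
step 9: (438125, 32747)  from 3·(137042,10243) + (26999,2018)
…
step 11: (1013292, 75737)  from 1·(575167,42990) + (438125,32747)
step 12: (1588459, 118727)  from 1·(1013292,75737) + (575167,42990)
step 13: (4190210, 313191)  from 2·(1588459,118727) + (1013292,75737)
(x₁, y₁) = (4190210, 313191);  4190210² − 179·313191² = 1 ✓

4190210 313191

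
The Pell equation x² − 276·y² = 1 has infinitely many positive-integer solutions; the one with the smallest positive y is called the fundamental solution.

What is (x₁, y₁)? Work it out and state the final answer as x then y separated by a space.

7775 468

√276 → a₀=16, period (1,1,1,1,2,2,2,1,1,1,1,32); ℓ=12 even so k=11
step 0: (16, 1)  from 16·(1,0) + (0,1)
…
step 3: (50, 3)  from 1·(33,2) + (17,1)
…
step 6: (515, 31)  from 2·(216,13) + (83,5)
…
step 9: (3007, 181)  from 1·(1761,106) + (1246,75)
step 10: (4768, 287)  from 1·(3007,181) + (1761,106)
step 11: (7775, 468)  from 1·(4768,287) + (3007,181)
(x₁, y₁) = (7775, 468);  7775² − 276·468² = 1 ✓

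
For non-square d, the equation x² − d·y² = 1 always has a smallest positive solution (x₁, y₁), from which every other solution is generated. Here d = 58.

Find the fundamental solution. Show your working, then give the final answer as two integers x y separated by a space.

√58 → a₀=7, period (1,1,1,1,1,1,14); ℓ=7 odd so k=13
a_0=7:  p_0=7·1+0=7,  q_0=7·0+1=1
a_1=1:  p_1=1·7+1=8,  q_1=1·1+0=1
a_2=1:  p_2=1·8+7=15,  q_2=1·1+1=2
a_3=1:  p_3=1·15+8=23,  q_3=1·2+1=3
a_4=1:  p_4=1·23+15=38,  q_4=1·3+2=5
…
a_7=14:  p_7=14·99+61=1447,  q_7=14·13+8=190
a_8=1:  p_8=1·1447+99=1546,  q_8=1·190+13=203
…
a_11=1:  p_11=1·4539+2993=7532,  q_11=1·596+393=989
a_12=1:  p_12=1·7532+4539=12071,  q_12=1·989+596=1585
a_13=1:  p_13=1·12071+7532=19603,  q_13=1·1585+989=2574
(x₁, y₁) = (19603, 2574);  19603² − 58·2574² = 1 ✓

19603 2574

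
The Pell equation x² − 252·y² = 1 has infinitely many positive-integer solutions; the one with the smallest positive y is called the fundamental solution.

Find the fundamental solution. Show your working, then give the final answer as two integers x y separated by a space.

127 8

√252 = [15; 1,6,1,30, …], period ℓ=4 (even) → k=3
i=0: a=15 ⇒ p=15, q=1
…
i=2: a=6 ⇒ p=111, q=7
i=3: a=1 ⇒ p=127, q=8
→ (127, 8).  Check: 127²=16129, 252·8²=16128, difference 1.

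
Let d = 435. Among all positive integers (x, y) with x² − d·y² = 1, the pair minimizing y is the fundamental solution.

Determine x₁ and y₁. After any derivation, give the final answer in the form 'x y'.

146 7

√435 → a₀=20, period (1,5,1,40); ℓ=4 even so k=3
i=0: a=20 ⇒ p=20, q=1
i=1: a=1 ⇒ p=21, q=1
i=2: a=5 ⇒ p=125, q=6
i=3: a=1 ⇒ p=146, q=7
→ (146, 7).  Check: 146²=21316, 435·7²=21315, difference 1.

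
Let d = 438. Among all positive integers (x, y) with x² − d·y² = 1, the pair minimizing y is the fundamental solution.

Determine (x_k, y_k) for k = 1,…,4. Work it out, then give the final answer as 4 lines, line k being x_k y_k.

293 14
171697 8204
100614149 4807530
58959719617 2817204376

√438 → a₀=20, period (1,12,1,40); ℓ=4 even so k=3
k=0  a_k=20  p_k/q_k = 20/1
…
k=2  a_k=12  p_k/q_k = 272/13
k=3  a_k=1  p_k/q_k = 293/14
→ (293, 14).  Check: 293²=85849, 438·14²=85848, difference 1.
(x_2, y_2) = (293·293 + 438·14·14, 293·14 + 14·293) = (171697, 8204)
(x_3, y_3) = (293·171697 + 438·14·8204, 293·8204 + 14·171697) = (100614149, 4807530)
(x_4, y_4) = (293·100614149 + 438·14·4807530, 293·4807530 + 14·100614149) = (58959719617, 2817204376)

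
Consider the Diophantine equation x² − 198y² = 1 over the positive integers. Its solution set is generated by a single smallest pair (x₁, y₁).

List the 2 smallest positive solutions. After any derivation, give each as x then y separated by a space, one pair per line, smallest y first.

√198 = [14; 14,28, …], period ℓ=2 (even) → k=1
a_0=14:  p_0=14·1+0=14,  q_0=14·0+1=1
a_1=14:  p_1=14·14+1=197,  q_1=14·1+0=14
fundamental: x₁=197, y₁=14  (since 38809 − 198·196 = 1)
n=2: (197,14)∘(197,14) = (197·197+198·14·14, 197·14+14·197) = (77617,5516)

197 14
77617 5516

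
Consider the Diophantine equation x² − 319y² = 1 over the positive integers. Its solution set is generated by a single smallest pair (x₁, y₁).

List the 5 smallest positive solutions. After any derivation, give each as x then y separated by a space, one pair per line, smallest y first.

d=319: √d = [17; 1,6,5,1,4,…,6,1,34] (ℓ=14, even), read p_13/q_13
i=0: a=17 ⇒ p=17, q=1
i=1: a=1 ⇒ p=18, q=1
i=2: a=6 ⇒ p=125, q=7
i=3: a=5 ⇒ p=643, q=36
i=4: a=1 ⇒ p=768, q=43
i=5: a=4 ⇒ p=3715, q=208
…
i=7: a=1 ⇒ p=15628, q=875
i=8: a=3 ⇒ p=58797, q=3292
i=9: a=4 ⇒ p=250816, q=14043
i=10: a=1 ⇒ p=309613, q=17335
…
i=12: a=6 ⇒ p=11102899, q=621643
i=13: a=1 ⇒ p=12901780, q=722361
fundamental: x₁=12901780, y₁=722361  (since 166455927168400 − 319·521805414321 = 1)
(12901780+722361√319)^2 = 332911854336799 + 18639485405160√319
(12901780+722361√319)^3 = 8590311008090840302660 + 480965080021169647239√319
(12901780+722361√319)^4 = 221660605515932150288251132801 + 12410611300231033623224965680√319
(12901780+722361√319)^5 = 5719632734066677605580897309458268900 + 320237953322189008993822774252173561√319

12901780 722361
332911854336799 18639485405160
8590311008090840302660 480965080021169647239
221660605515932150288251132801 12410611300231033623224965680
5719632734066677605580897309458268900 320237953322189008993822774252173561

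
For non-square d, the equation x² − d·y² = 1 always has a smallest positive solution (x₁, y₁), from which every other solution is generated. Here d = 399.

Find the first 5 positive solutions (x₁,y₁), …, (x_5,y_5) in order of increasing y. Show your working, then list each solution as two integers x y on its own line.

√399 = [19; 1,38, …], period ℓ=2 (even) → k=1
step 0: (19, 1)  from 19·(1,0) + (0,1)
step 1: (20, 1)  from 1·(19,1) + (1,0)
→ (20, 1).  Check: 20²=400, 399·1²=399, difference 1.
(20+1√399)^2 = 799 + 40√399
(20+1√399)^3 = 31940 + 1599√399
(20+1√399)^4 = 1276801 + 63920√399
(20+1√399)^5 = 51040100 + 2555201√399

20 1
799 40
31940 1599
1276801 63920
51040100 2555201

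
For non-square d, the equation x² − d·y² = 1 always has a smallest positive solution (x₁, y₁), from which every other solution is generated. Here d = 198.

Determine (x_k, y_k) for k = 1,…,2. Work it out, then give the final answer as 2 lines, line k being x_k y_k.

197 14
77617 5516

d=198: √d = [14; 14,28] (ℓ=2, even), read p_1/q_1
step 0: (14, 1)  from 14·(1,0) + (0,1)
step 1: (197, 14)  from 14·(14,1) + (1,0)
fundamental: x₁=197, y₁=14  (since 38809 − 198·196 = 1)
(x_2, y_2) = (197·197 + 198·14·14, 197·14 + 14·197) = (77617, 5516)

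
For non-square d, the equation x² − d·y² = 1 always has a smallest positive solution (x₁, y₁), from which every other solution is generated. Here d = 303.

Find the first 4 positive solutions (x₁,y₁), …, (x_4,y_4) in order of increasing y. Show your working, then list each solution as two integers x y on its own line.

d=303: √d = [17; 2,2,5,2,2,34] (ℓ=6, even), read p_5/q_5
i=0: a=17 ⇒ p=17, q=1
i=1: a=2 ⇒ p=35, q=2
i=2: a=2 ⇒ p=87, q=5
…
i=4: a=2 ⇒ p=1027, q=59
i=5: a=2 ⇒ p=2524, q=145
(x₁, y₁) = (2524, 145);  2524² − 303·145² = 1 ✓
(x_2, y_2) = (2524·2524 + 303·145·145, 2524·145 + 145·2524) = (12741151, 731960)
(x_3, y_3) = (2524·12741151 + 303·145·731960, 2524·731960 + 145·12741151) = (64317327724, 3694933935)
(x_4, y_4) = (2524·64317327724 + 303·145·3694933935, 2524·3694933935 + 145·64317327724) = (324673857609601, 18652025771920)

2524 145
12741151 731960
64317327724 3694933935
324673857609601 18652025771920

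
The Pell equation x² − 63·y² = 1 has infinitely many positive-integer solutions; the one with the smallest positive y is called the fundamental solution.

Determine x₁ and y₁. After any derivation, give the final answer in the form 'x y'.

√63 = [7; 1,14, …], period ℓ=2 (even) → k=1
step 0: (7, 1)  from 7·(1,0) + (0,1)
step 1: (8, 1)  from 1·(7,1) + (1,0)
→ (8, 1).  Check: 8²=64, 63·1²=63, difference 1.

8 1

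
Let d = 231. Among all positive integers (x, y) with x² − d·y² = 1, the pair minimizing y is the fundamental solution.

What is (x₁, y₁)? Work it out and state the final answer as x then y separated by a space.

76 5

√231 = [15; 5,30, …], period ℓ=2 (even) → k=1
i=0: a=15 ⇒ p=15, q=1
i=1: a=5 ⇒ p=76, q=5
fundamental: x₁=76, y₁=5  (since 5776 − 231·25 = 1)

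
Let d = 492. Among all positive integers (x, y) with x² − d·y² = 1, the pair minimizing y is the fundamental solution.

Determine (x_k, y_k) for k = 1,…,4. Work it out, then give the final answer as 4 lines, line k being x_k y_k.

d=492: √d = [22; 5,1,1,10,1,1,5,44] (ℓ=8, even), read p_7/q_7
i=0: a=22 ⇒ p=22, q=1
…
i=3: a=1 ⇒ p=244, q=11
…
i=5: a=1 ⇒ p=2817, q=127
i=6: a=1 ⇒ p=5390, q=243
i=7: a=5 ⇒ p=29767, q=1342
(x₁, y₁) = (29767, 1342);  29767² − 492·1342² = 1 ✓
n=2: (29767,1342)∘(29767,1342) = (29767·29767+492·1342·1342, 29767·1342+1342·29767) = (1772148577,79894628)
n=3: (1772148577,79894628)∘(29767,1342) = (29767·1772148577+492·1342·79894628, 29767·79894628+1342·1772148577) = (105503093353351,4756446782010)
n=4: (105503093353351,4756446782010)∘(29767,1342) = (29767·105503093353351+492·1342·4756446782010, 29767·4756446782010+1342·105503093353351) = (6281021157926249857,283170302640288712)

29767 1342
1772148577 79894628
105503093353351 4756446782010
6281021157926249857 283170302640288712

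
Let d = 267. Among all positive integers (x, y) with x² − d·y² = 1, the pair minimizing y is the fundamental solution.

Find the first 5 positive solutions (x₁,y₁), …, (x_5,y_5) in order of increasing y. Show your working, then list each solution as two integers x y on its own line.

√267 = [16; 2,1,15,1,2,32, …], period ℓ=6 (even) → k=5
k=0  a_k=16  p_k/q_k = 16/1
…
k=3  a_k=15  p_k/q_k = 768/47
k=4  a_k=1  p_k/q_k = 817/50
k=5  a_k=2  p_k/q_k = 2402/147
→ (2402, 147).  Check: 2402²=5769604, 267·147²=5769603, difference 1.
(2402+147√267)^2 = 11539207 + 706188√267
(2402+147√267)^3 = 55434348026 + 3392527005√267
(2402+147√267)^4 = 266306596377697 + 16297699025832√267
(2402+147√267)^5 = 1279336833564108362 + 78294142727569923√267

2402 147
11539207 706188
55434348026 3392527005
266306596377697 16297699025832
1279336833564108362 78294142727569923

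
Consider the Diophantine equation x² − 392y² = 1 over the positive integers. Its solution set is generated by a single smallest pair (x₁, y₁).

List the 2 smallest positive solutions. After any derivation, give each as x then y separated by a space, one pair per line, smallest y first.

√392 = [19; 1,3,1,38, …], period ℓ=4 (even) → k=3
k=0  a_k=19  p_k/q_k = 19/1
…
k=2  a_k=3  p_k/q_k = 79/4
k=3  a_k=1  p_k/q_k = 99/5
fundamental: x₁=99, y₁=5  (since 9801 − 392·25 = 1)
(99+5√392)^2 = 19601 + 990√392

99 5
19601 990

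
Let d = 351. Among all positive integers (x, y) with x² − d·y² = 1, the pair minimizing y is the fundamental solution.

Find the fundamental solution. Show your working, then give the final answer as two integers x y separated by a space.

62425 3332

√351 = [18; 1,2,1,3,2,2,2,3,1,2,1,36, …], period ℓ=12 (even) → k=11
a_0=18:  p_0=18·1+0=18,  q_0=18·0+1=1
a_1=1:  p_1=1·18+1=19,  q_1=1·1+0=1
a_2=2:  p_2=2·19+18=56,  q_2=2·1+1=3
…
a_4=3:  p_4=3·75+56=281,  q_4=3·4+3=15
…
a_6=2:  p_6=2·637+281=1555,  q_6=2·34+15=83
…
a_10=2:  p_10=2·16543+12796=45882,  q_10=2·883+683=2449
a_11=1:  p_11=1·45882+16543=62425,  q_11=1·2449+883=3332
→ (62425, 3332).  Check: 62425²=3896880625, 351·3332²=3896880624, difference 1.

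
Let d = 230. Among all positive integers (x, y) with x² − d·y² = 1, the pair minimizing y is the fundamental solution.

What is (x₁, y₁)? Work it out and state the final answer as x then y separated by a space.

91 6

d=230: √d = [15; 6,30] (ℓ=2, even), read p_1/q_1
i=0: a=15 ⇒ p=15, q=1
i=1: a=6 ⇒ p=91, q=6
(x₁, y₁) = (91, 6);  91² − 230·6² = 1 ✓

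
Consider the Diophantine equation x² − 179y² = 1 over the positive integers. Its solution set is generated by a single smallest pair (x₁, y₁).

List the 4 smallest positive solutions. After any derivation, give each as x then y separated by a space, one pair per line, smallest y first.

√179 = [13; 2,1,1,1,3,…,1,2,26, …], period ℓ=14 (even) → k=13
i=0: a=13 ⇒ p=13, q=1
i=1: a=2 ⇒ p=27, q=2
…
i=4: a=1 ⇒ p=107, q=8
i=5: a=3 ⇒ p=388, q=29
i=6: a=5 ⇒ p=2047, q=153
…
i=10: a=1 ⇒ p=575167, q=42990
…
i=12: a=1 ⇒ p=1588459, q=118727
i=13: a=2 ⇒ p=4190210, q=313191
(x₁, y₁) = (4190210, 313191);  4190210² − 179·313191² = 1 ✓
(4190210+313191√179)^2 = 35115719688199 + 2624672120220√179
(4190210+313191√179)^3 = 294284479589372473370 + 21995854729733779209√179
(4190210+313191√179)^4 = 2466227538440333747559727201 + 184334500894152933286567560√179

4190210 313191
35115719688199 2624672120220
294284479589372473370 21995854729733779209
2466227538440333747559727201 184334500894152933286567560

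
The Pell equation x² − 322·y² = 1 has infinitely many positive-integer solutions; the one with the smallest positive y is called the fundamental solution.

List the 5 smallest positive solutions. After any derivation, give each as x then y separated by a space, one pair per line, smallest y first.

323 18
208657 11628
134792099 7511670
87075487297 4852527192
56250630001763 3134725054362

√322 = [17; 1,16,1,34, …], period ℓ=4 (even) → k=3
k=0  a_k=17  p_k/q_k = 17/1
k=1  a_k=1  p_k/q_k = 18/1
k=2  a_k=16  p_k/q_k = 305/17
k=3  a_k=1  p_k/q_k = 323/18
→ (323, 18).  Check: 323²=104329, 322·18²=104328, difference 1.
(x_2, y_2) = (323·323 + 322·18·18, 323·18 + 18·323) = (208657, 11628)
(x_3, y_3) = (323·208657 + 322·18·11628, 323·11628 + 18·208657) = (134792099, 7511670)
(x_4, y_4) = (323·134792099 + 322·18·7511670, 323·7511670 + 18·134792099) = (87075487297, 4852527192)
(x_5, y_5) = (323·87075487297 + 322·18·4852527192, 323·4852527192 + 18·87075487297) = (56250630001763, 3134725054362)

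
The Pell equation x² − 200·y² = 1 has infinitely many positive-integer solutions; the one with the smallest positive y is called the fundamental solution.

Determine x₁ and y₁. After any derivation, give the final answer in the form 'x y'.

√200 = [14; 7,28, …], period ℓ=2 (even) → k=1
step 0: (14, 1)  from 14·(1,0) + (0,1)
step 1: (99, 7)  from 7·(14,1) + (1,0)
(x₁, y₁) = (99, 7);  99² − 200·7² = 1 ✓

99 7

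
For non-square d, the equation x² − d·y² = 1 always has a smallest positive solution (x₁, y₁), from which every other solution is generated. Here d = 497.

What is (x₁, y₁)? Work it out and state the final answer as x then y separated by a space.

d=497: √d = [22; 3,2,2,5,6,5,2,2,3,44] (ℓ=10, even), read p_9/q_9
k=0  a_k=22  p_k/q_k = 22/1
k=1  a_k=3  p_k/q_k = 67/3
…
k=3  a_k=2  p_k/q_k = 379/17
k=4  a_k=5  p_k/q_k = 2051/92
k=5  a_k=6  p_k/q_k = 12685/569
…
k=7  a_k=2  p_k/q_k = 143637/6443
k=8  a_k=2  p_k/q_k = 352750/15823
k=9  a_k=3  p_k/q_k = 1201887/53912
fundamental: x₁=1201887, y₁=53912  (since 1444532360769 − 497·2906503744 = 1)

1201887 53912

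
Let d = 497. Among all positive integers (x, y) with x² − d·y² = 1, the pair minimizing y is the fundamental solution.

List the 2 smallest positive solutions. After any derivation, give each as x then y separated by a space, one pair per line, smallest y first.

[22; 3,2,2,5,6,5,2,2,3,44] for √497; ℓ=10 ⇒ convergent index 9
a_0=22:  p_0=22·1+0=22,  q_0=22·0+1=1
a_1=3:  p_1=3·22+1=67,  q_1=3·1+0=3
…
a_4=5:  p_4=5·379+156=2051,  q_4=5·17+7=92
a_5=6:  p_5=6·2051+379=12685,  q_5=6·92+17=569
a_6=5:  p_6=5·12685+2051=65476,  q_6=5·569+92=2937
…
a_8=2:  p_8=2·143637+65476=352750,  q_8=2·6443+2937=15823
a_9=3:  p_9=3·352750+143637=1201887,  q_9=3·15823+6443=53912
fundamental: x₁=1201887, y₁=53912  (since 1444532360769 − 497·2906503744 = 1)
(x_2, y_2) = (1201887·1201887 + 497·53912·53912, 1201887·53912 + 53912·1201887) = (2889064721537, 129592263888)

1201887 53912
2889064721537 129592263888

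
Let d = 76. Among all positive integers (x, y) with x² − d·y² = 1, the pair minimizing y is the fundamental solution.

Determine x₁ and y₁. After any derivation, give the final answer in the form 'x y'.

57799 6630

[8; 1,2,1,1,5,4,5,1,1,2,1,16] for √76; ℓ=12 ⇒ convergent index 11
a_0=8:  p_0=8·1+0=8,  q_0=8·0+1=1
a_1=1:  p_1=1·8+1=9,  q_1=1·1+0=1
a_2=2:  p_2=2·9+8=26,  q_2=2·1+1=3
a_3=1:  p_3=1·26+9=35,  q_3=1·3+1=4
a_4=1:  p_4=1·35+26=61,  q_4=1·4+3=7
a_5=5:  p_5=5·61+35=340,  q_5=5·7+4=39
a_6=4:  p_6=4·340+61=1421,  q_6=4·39+7=163
a_7=5:  p_7=5·1421+340=7445,  q_7=5·163+39=854
a_8=1:  p_8=1·7445+1421=8866,  q_8=1·854+163=1017
a_9=1:  p_9=1·8866+7445=16311,  q_9=1·1017+854=1871
a_10=2:  p_10=2·16311+8866=41488,  q_10=2·1871+1017=4759
a_11=1:  p_11=1·41488+16311=57799,  q_11=1·4759+1871=6630
(x₁, y₁) = (57799, 6630);  57799² − 76·6630² = 1 ✓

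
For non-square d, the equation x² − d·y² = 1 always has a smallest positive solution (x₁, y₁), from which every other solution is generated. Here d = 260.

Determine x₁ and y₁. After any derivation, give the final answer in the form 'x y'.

129 8

[16; 8,32] for √260; ℓ=2 ⇒ convergent index 1
step 0: (16, 1)  from 16·(1,0) + (0,1)
step 1: (129, 8)  from 8·(16,1) + (1,0)
(x₁, y₁) = (129, 8);  129² − 260·8² = 1 ✓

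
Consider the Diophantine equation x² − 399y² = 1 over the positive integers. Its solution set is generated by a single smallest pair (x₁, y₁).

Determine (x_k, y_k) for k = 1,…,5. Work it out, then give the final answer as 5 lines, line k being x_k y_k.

20 1
799 40
31940 1599
1276801 63920
51040100 2555201

√399 = [19; 1,38, …], period ℓ=2 (even) → k=1
k=0  a_k=19  p_k/q_k = 19/1
k=1  a_k=1  p_k/q_k = 20/1
(x₁, y₁) = (20, 1);  20² − 399·1² = 1 ✓
n=2: (20,1)∘(20,1) = (20·20+399·1·1, 20·1+1·20) = (799,40)
n=3: (799,40)∘(20,1) = (20·799+399·1·40, 20·40+1·799) = (31940,1599)
n=4: (31940,1599)∘(20,1) = (20·31940+399·1·1599, 20·1599+1·31940) = (1276801,63920)
n=5: (1276801,63920)∘(20,1) = (20·1276801+399·1·63920, 20·63920+1·1276801) = (51040100,2555201)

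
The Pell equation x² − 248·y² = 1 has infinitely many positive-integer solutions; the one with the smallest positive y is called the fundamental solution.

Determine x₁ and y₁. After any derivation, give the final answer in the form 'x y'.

63 4

[15; 1,2,1,30] for √248; ℓ=4 ⇒ convergent index 3
step 0: (15, 1)  from 15·(1,0) + (0,1)
…
step 2: (47, 3)  from 2·(16,1) + (15,1)
step 3: (63, 4)  from 1·(47,3) + (16,1)
fundamental: x₁=63, y₁=4  (since 3969 − 248·16 = 1)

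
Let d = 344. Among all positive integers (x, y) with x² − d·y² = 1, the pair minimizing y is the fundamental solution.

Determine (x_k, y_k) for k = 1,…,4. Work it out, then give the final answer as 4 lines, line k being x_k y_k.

10405 561
216528049 11674410
4505948689285 242944471539
93768792007492801 5055674441052180

√344 → a₀=18, period (1,1,4,1,3,1,4,1,1,36); ℓ=10 even so k=9
k=0  a_k=18  p_k/q_k = 18/1
k=1  a_k=1  p_k/q_k = 19/1
k=2  a_k=1  p_k/q_k = 37/2
k=3  a_k=4  p_k/q_k = 167/9
…
k=7  a_k=4  p_k/q_k = 4711/254
k=8  a_k=1  p_k/q_k = 5694/307
k=9  a_k=1  p_k/q_k = 10405/561
(x₁, y₁) = (10405, 561);  10405² − 344·561² = 1 ✓
(x_2, y_2) = (10405·10405 + 344·561·561, 10405·561 + 561·10405) = (216528049, 11674410)
(x_3, y_3) = (10405·216528049 + 344·561·11674410, 10405·11674410 + 561·216528049) = (4505948689285, 242944471539)
(x_4, y_4) = (10405·4505948689285 + 344·561·242944471539, 10405·242944471539 + 561·4505948689285) = (93768792007492801, 5055674441052180)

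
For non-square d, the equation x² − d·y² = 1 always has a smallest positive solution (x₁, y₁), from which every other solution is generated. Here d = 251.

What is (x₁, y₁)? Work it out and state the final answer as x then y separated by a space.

3674890 231957

[15; 1,5,2,1,2,…,5,1,30] for √251; ℓ=14 ⇒ convergent index 13
i=0: a=15 ⇒ p=15, q=1
i=1: a=1 ⇒ p=16, q=1
…
i=3: a=2 ⇒ p=206, q=13
…
i=6: a=2 ⇒ p=1917, q=121
…
i=9: a=2 ⇒ p=151649, q=9572
…
i=12: a=5 ⇒ p=3097857, q=195535
i=13: a=1 ⇒ p=3674890, q=231957
(x₁, y₁) = (3674890, 231957);  3674890² − 251·231957² = 1 ✓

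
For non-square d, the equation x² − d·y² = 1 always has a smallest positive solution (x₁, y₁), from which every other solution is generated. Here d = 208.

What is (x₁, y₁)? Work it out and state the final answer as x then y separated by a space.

√208 = [14; 2,2,1,2,2,28, …], period ℓ=6 (even) → k=5
step 0: (14, 1)  from 14·(1,0) + (0,1)
…
step 3: (101, 7)  from 1·(72,5) + (29,2)
step 4: (274, 19)  from 2·(101,7) + (72,5)
step 5: (649, 45)  from 2·(274,19) + (101,7)
→ (649, 45).  Check: 649²=421201, 208·45²=421200, difference 1.

649 45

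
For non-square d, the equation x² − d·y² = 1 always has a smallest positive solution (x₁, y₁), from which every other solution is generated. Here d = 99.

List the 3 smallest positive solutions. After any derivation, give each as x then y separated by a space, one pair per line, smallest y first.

10 1
199 20
3970 399

√99 → a₀=9, period (1,18); ℓ=2 even so k=1
i=0: a=9 ⇒ p=9, q=1
i=1: a=1 ⇒ p=10, q=1
→ (10, 1).  Check: 10²=100, 99·1²=99, difference 1.
(x_2, y_2) = (10·10 + 99·1·1, 10·1 + 1·10) = (199, 20)
(x_3, y_3) = (10·199 + 99·1·20, 10·20 + 1·199) = (3970, 399)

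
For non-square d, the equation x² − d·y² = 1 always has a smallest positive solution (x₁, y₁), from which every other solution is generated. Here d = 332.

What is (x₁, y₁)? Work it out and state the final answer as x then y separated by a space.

[18; 4,1,1,8,1,1,4,36] for √332; ℓ=8 ⇒ convergent index 7
step 0: (18, 1)  from 18·(1,0) + (0,1)
step 1: (73, 4)  from 4·(18,1) + (1,0)
step 2: (91, 5)  from 1·(73,4) + (18,1)
…
step 4: (1403, 77)  from 8·(164,9) + (91,5)
…
step 6: (2970, 163)  from 1·(1567,86) + (1403,77)
step 7: (13447, 738)  from 4·(2970,163) + (1567,86)
fundamental: x₁=13447, y₁=738  (since 180821809 − 332·544644 = 1)

13447 738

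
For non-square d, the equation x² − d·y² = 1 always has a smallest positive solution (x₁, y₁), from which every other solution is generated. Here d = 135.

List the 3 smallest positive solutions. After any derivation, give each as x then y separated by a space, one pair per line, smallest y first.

244 21
119071 10248
58106404 5001003

√135 → a₀=11, period (1,1,1,1,1,1,1,22); ℓ=8 even so k=7
a_0=11:  p_0=11·1+0=11,  q_0=11·0+1=1
…
a_5=1:  p_5=1·58+35=93,  q_5=1·5+3=8
a_6=1:  p_6=1·93+58=151,  q_6=1·8+5=13
a_7=1:  p_7=1·151+93=244,  q_7=1·13+8=21
fundamental: x₁=244, y₁=21  (since 59536 − 135·441 = 1)
n=2: (244,21)∘(244,21) = (244·244+135·21·21, 244·21+21·244) = (119071,10248)
n=3: (119071,10248)∘(244,21) = (244·119071+135·21·10248, 244·10248+21·119071) = (58106404,5001003)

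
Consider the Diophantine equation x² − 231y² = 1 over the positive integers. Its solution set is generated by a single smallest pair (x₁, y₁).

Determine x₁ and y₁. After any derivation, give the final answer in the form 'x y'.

76 5

√231 = [15; 5,30, …], period ℓ=2 (even) → k=1
a_0=15:  p_0=15·1+0=15,  q_0=15·0+1=1
a_1=5:  p_1=5·15+1=76,  q_1=5·1+0=5
(x₁, y₁) = (76, 5);  76² − 231·5² = 1 ✓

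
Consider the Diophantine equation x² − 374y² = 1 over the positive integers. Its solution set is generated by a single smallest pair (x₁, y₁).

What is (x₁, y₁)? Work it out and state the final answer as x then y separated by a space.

√374 → a₀=19, period (2,1,18,1,2,38); ℓ=6 even so k=5
i=0: a=19 ⇒ p=19, q=1
i=1: a=2 ⇒ p=39, q=2
…
i=4: a=1 ⇒ p=1141, q=59
i=5: a=2 ⇒ p=3365, q=174
(x₁, y₁) = (3365, 174);  3365² − 374·174² = 1 ✓

3365 174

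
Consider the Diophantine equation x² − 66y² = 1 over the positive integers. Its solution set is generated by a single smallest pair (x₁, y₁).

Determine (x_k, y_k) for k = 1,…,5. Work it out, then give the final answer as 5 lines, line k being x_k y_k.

√66 → a₀=8, period (8,16); ℓ=2 even so k=1
i=0: a=8 ⇒ p=8, q=1
i=1: a=8 ⇒ p=65, q=8
→ (65, 8).  Check: 65²=4225, 66·8²=4224, difference 1.
n=2: (65,8)∘(65,8) = (65·65+66·8·8, 65·8+8·65) = (8449,1040)
n=3: (8449,1040)∘(65,8) = (65·8449+66·8·1040, 65·1040+8·8449) = (1098305,135192)
n=4: (1098305,135192)∘(65,8) = (65·1098305+66·8·135192, 65·135192+8·1098305) = (142771201,17573920)
n=5: (142771201,17573920)∘(65,8) = (65·142771201+66·8·17573920, 65·17573920+8·142771201) = (18559157825,2284474408)

65 8
8449 1040
1098305 135192
142771201 17573920
18559157825 2284474408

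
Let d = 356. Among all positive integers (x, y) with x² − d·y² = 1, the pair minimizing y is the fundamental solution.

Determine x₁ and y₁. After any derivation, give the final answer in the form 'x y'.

√356 → a₀=18, period (1,6,1,1,2,…,6,1,36); ℓ=14 even so k=13
k=0  a_k=18  p_k/q_k = 18/1
…
k=2  a_k=6  p_k/q_k = 132/7
…
k=8  a_k=1  p_k/q_k = 9717/515
…
k=12  a_k=6  p_k/q_k = 433982/23001
k=13  a_k=1  p_k/q_k = 500001/26500
fundamental: x₁=500001, y₁=26500  (since 250001000001 − 356·702250000 = 1)

500001 26500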